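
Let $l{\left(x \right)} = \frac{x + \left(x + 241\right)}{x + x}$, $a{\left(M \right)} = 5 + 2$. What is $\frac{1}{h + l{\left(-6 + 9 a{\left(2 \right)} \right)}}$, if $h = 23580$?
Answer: $\frac{114}{2688475} \approx 4.2403 \cdot 10^{-5}$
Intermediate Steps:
$a{\left(M \right)} = 7$
$l{\left(x \right)} = \frac{241 + 2 x}{2 x}$ ($l{\left(x \right)} = \frac{x + \left(241 + x\right)}{2 x} = \left(241 + 2 x\right) \frac{1}{2 x} = \frac{241 + 2 x}{2 x}$)
$\frac{1}{h + l{\left(-6 + 9 a{\left(2 \right)} \right)}} = \frac{1}{23580 + \frac{\frac{241}{2} + \left(-6 + 9 \cdot 7\right)}{-6 + 9 \cdot 7}} = \frac{1}{23580 + \frac{\frac{241}{2} + \left(-6 + 63\right)}{-6 + 63}} = \frac{1}{23580 + \frac{\frac{241}{2} + 57}{57}} = \frac{1}{23580 + \frac{1}{57} \cdot \frac{355}{2}} = \frac{1}{23580 + \frac{355}{114}} = \frac{1}{\frac{2688475}{114}} = \frac{114}{2688475}$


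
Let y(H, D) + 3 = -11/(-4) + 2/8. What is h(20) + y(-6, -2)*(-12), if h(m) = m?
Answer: 20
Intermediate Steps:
y(H, D) = 0 (y(H, D) = -3 + (-11/(-4) + 2/8) = -3 + (-11*(-1/4) + 2*(1/8)) = -3 + (11/4 + 1/4) = -3 + 3 = 0)
h(20) + y(-6, -2)*(-12) = 20 + 0*(-12) = 20 + 0 = 20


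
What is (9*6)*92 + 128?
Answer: 5096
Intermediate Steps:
(9*6)*92 + 128 = 54*92 + 128 = 4968 + 128 = 5096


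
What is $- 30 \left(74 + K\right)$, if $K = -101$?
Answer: $810$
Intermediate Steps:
$- 30 \left(74 + K\right) = - 30 \left(74 - 101\right) = \left(-30\right) \left(-27\right) = 810$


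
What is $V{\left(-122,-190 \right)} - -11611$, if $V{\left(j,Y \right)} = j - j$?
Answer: $11611$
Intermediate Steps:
$V{\left(j,Y \right)} = 0$
$V{\left(-122,-190 \right)} - -11611 = 0 - -11611 = 0 + 11611 = 11611$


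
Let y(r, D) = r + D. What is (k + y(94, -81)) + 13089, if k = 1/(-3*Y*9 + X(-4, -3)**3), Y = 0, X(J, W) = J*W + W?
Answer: 9551359/729 ≈ 13102.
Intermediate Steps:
X(J, W) = W + J*W
y(r, D) = D + r
k = 1/729 (k = 1/(-3*0*9 + (-3*(1 - 4))**3) = 1/(0*9 + (-3*(-3))**3) = 1/(0 + 9**3) = 1/(0 + 729) = 1/729 ≈ 0.0013717)
(k + y(94, -81)) + 13089 = (1/729 + (-81 + 94)) + 13089 = (1/729 + 13) + 13089 = 9478/729 + 13089 = 9551359/729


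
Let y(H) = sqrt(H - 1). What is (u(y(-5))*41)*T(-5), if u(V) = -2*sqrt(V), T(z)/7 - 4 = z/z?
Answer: -2870*6**(1/4)*sqrt(I) ≈ -3176.2 - 3176.2*I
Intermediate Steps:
y(H) = sqrt(-1 + H)
T(z) = 35 (T(z) = 28 + 7*(z/z) = 28 + 7*1 = 28 + 7 = 35)
(u(y(-5))*41)*T(-5) = (-2*(-1 - 5)**(1/4)*41)*35 = (-2*(-6)**(1/4)*41)*35 = (-2*6**(1/4)*sqrt(I)*41)*35 = -82*6**(1/4)*sqrt(I)*35 = -2870*6**(1/4)*sqrt(I)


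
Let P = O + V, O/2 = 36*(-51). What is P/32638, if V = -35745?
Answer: -39417/32638 ≈ -1.2077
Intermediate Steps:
O = -3672 (O = 2*(36*(-51)) = 2*(-1836) = -3672)
P = -39417 (P = -3672 - 35745 = -39417)
P/32638 = -39417/32638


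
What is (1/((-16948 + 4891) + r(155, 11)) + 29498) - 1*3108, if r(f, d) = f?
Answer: 314093779/11902 ≈ 26390.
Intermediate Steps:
(1/((-16948 + 4891) + r(155, 11)) + 29498) - 1*3108 = (1/((-16948 + 4891) + 155) + 29498) - 1*3108 = (1/(-12057 + 155) + 29498) - 3108 = (1/(-11902) + 29498) - 3108 = (-1/11902 + 29498) - 3108 = 351085195/11902 - 3108 = 314093779/11902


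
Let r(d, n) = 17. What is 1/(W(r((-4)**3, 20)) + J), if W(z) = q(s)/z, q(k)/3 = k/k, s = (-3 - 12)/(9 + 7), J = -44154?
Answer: -17/750615 ≈ -2.2648e-5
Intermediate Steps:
s = -15/16 ≈ -0.93750
q(k) = 3 (q(k) = 3*(k/k) = 3*1 = 3)
W(z) = 3/z
1/(W(r((-4)**3, 20)) + J) = 1/(3/17 - 44154) = 1/(-750615/17) = -17/750615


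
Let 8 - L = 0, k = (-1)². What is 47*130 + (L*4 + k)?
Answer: 6143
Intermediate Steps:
k = 1
L = 8 (L = 8 - 1*0 = 8 + 0 = 8)
47*130 + (L*4 + k) = 47*130 + (8*4 + 1) = 6110 + (32 + 1) = 6110 + 33 = 6143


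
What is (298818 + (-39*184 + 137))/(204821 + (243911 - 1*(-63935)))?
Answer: 291779/512667 ≈ 0.56914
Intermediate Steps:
(298818 + (-39*184 + 137))/(204821 + (243911 - 1*(-63935))) = (298818 + (-7176 + 137))/(204821 + (243911 + 63935)) = (298818 - 7039)/(204821 + 307846) = 291779/512667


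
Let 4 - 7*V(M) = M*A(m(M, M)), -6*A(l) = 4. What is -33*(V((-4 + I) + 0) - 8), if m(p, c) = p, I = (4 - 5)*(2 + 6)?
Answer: 1980/7 ≈ 282.86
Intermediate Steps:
I = -8 (I = -1*8 = -8)
A(l) = -⅔ (A(l) = -⅙*4 = -⅔)
V(M) = 4/7 + 2*M/21 (V(M) = 4/7 - M*(-2)/(7*3) = 4/7 - (-2)*M/21 = 4/7 + 2*M/21)
-33*(V((-4 + I) + 0) - 8) = -33*((4/7 + 2*((-4 - 8) + 0)/21) - 8) = -33*((4/7 + 2*(-12 + 0)/21) - 8) = -33*((4/7 + (2/21)*(-12)) - 8) = -33*((4/7 - 8/7) - 8) = -33*(-4/7 - 8) = -33*(-60)/7 = -1*(-1980/7) = 1980/7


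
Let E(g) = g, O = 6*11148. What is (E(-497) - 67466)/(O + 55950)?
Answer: -67963/122838 ≈ -0.55327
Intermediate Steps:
O = 66888
(E(-497) - 67466)/(O + 55950) = (-497 - 67466)/(66888 + 55950) = -67963/122838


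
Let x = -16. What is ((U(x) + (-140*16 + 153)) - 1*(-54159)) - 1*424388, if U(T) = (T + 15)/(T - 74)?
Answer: -33508439/90 ≈ -3.7232e+5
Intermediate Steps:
U(T) = (15 + T)/(-74 + T)
((U(x) + (-140*16 + 153)) - 1*(-54159)) - 1*424388 = (((15 - 16)/(-74 - 16) + (-140*16 + 153)) - 1*(-54159)) - 1*424388 = ((-1/(-90) + (-2240 + 153)) + 54159) - 424388 = ((-1/90*(-1) - 2087) + 54159) - 424388 = ((1/90 - 2087) + 54159) - 424388 = (-187829/90 + 54159) - 424388 = 4686481/90 - 424388 = -33508439/90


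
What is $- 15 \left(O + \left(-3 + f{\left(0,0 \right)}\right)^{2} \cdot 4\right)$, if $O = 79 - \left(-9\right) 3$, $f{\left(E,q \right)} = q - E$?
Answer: $-2130$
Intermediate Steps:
$O = 106$ ($O = 79 - -27 = 79 + 27 = 106$)
$- 15 \left(O + \left(-3 + f{\left(0,0 \right)}\right)^{2} \cdot 4\right) = - 15 \left(106 + \left(-3 + \left(0 - 0\right)\right)^{2} \cdot 4\right) = - 15 \left(106 + \left(-3 + \left(0 + 0\right)\right)^{2} \cdot 4\right) = - 15 \left(106 + \left(-3 + 0\right)^{2} \cdot 4\right) = - 15 \left(106 + \left(-3\right)^{2} \cdot 4\right) = - 15 \left(106 + 9 \cdot 4\right) = - 15 \left(106 + 36\right) = \left(-15\right) 142 = -2130$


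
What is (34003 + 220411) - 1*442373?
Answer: -187959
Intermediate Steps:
(34003 + 220411) - 1*442373 = 254414 - 442373 = -187959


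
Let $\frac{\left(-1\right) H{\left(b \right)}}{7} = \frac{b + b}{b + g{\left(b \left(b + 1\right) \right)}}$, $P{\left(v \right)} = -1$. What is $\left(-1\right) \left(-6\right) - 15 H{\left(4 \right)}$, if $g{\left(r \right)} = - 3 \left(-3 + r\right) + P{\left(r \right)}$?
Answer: $- \frac{23}{2} \approx -11.5$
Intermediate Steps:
$g{\left(r \right)} = 8 - 3 r$ ($g{\left(r \right)} = - 3 \left(-3 + r\right) - 1 = \left(9 - 3 r\right) - 1 = 8 - 3 r$)
$H{\left(b \right)} = - \frac{14 b}{8 + b - 3 b \left(1 + b\right)}$ ($H{\left(b \right)} = - 7 \frac{b + b}{b - \left(-8 + 3 b \left(b + 1\right)\right)} = - 7 \frac{2 b}{b - \left(-8 + 3 b \left(1 + b\right)\right)} = - 7 \frac{2 b}{8 + b - 3 b \left(1 + b\right)} = - \frac{14 b}{8 + b - 3 b \left(1 + b\right)}$)
$\left(-1\right) \left(-6\right) - 15 H{\left(4 \right)} = \left(-1\right) \left(-6\right) - 15 \cdot 14 \cdot 4 \frac{1}{-8 + 2 \cdot 4 + 3 \cdot 4^{2}} = 6 - 15 \cdot 14 \cdot 4 \frac{1}{-8 + 8 + 3 \cdot 16} = 6 - 15 \cdot 14 \cdot 4 \frac{1}{-8 + 8 + 48} = 6 - 15 \cdot 14 \cdot 4 \cdot \frac{1}{48} = 6 - \frac{35}{2} = - \frac{23}{2}$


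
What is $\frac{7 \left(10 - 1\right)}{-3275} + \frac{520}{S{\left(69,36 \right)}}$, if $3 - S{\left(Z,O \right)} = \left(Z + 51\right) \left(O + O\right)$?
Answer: $- \frac{2247131}{28286175} \approx -0.079443$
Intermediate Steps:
$S{\left(Z,O \right)} = 3 - 2 O \left(51 + Z\right)$ ($S{\left(Z,O \right)} = 3 - \left(Z + 51\right) \left(O + O\right) = 3 - \left(51 + Z\right) 2 O = 3 - 2 O \left(51 + Z\right)$)
$\frac{7 \left(10 - 1\right)}{-3275} + \frac{520}{S{\left(69,36 \right)}} = \frac{7 \left(10 - 1\right)}{-3275} + \frac{520}{3 - 3672 - 72 \cdot 69} = 7 \cdot 9 \left(- \frac{1}{3275}\right) + \frac{520}{3 - 3672 - 4968} = 63 \left(- \frac{1}{3275}\right) + \frac{520}{-8637} = - \frac{63}{3275} + 520 \left(- \frac{1}{8637}\right) = - \frac{63}{3275} - \frac{520}{8637} = - \frac{2247131}{28286175}$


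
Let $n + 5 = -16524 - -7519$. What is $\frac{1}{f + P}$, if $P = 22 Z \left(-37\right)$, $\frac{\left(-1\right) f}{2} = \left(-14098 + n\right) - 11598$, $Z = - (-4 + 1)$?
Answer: $\frac{1}{66970} \approx 1.4932 \cdot 10^{-5}$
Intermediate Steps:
$n = -9010$ ($n = -5 - 9005 = -9010$)
$Z = 3$ ($Z = \left(-1\right) \left(-3\right) = 3$)
$f = 69412$ ($f = - 2 \left(\left(-14098 - 9010\right) - 11598\right) = - 2 \left(-23108 - 11598\right) = \left(-2\right) \left(-34706\right) = 69412$)
$P = -2442$ ($P = 22 \cdot 3 \left(-37\right) = 66 \left(-37\right) = -2442$)
$\frac{1}{f + P} = \frac{1}{69412 - 2442} = \frac{1}{66970}$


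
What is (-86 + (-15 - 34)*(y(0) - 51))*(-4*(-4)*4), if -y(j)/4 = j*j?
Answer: 154432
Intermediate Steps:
y(j) = -4*j² (y(j) = -4*j*j = -4*j²)
(-86 + (-15 - 34)*(y(0) - 51))*(-4*(-4)*4) = (-86 + (-15 - 34)*(-4*0² - 51))*(-4*(-4)*4) = (-86 - 49*(-4*0 - 51))*(16*4) = (-86 - 49*(0 - 51))*64 = (-86 - 49*(-51))*64 = (-86 + 2499)*64 = 2413*64 = 154432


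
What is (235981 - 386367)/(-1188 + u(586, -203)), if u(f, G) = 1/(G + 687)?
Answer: 72786824/574991 ≈ 126.59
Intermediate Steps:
u(f, G) = 1/(687 + G)
(235981 - 386367)/(-1188 + u(586, -203)) = (235981 - 386367)/(-1188 + 1/(687 - 203)) = -150386/(-1188 + 1/484) = -150386/(-574991/484) = -150386*(-484/574991) = 72786824/574991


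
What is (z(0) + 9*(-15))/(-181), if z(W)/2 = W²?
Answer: 135/181 ≈ 0.74586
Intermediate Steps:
z(W) = 2*W²
(z(0) + 9*(-15))/(-181) = (2*0² + 9*(-15))/(-181) = (2*0 - 135)*(-1/181) = (0 - 135)*(-1/181) = -135*(-1/181) = 135/181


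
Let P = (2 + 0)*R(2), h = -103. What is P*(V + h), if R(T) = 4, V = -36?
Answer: -1112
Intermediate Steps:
P = 8 (P = (2 + 0)*4 = 2*4 = 8)
P*(V + h) = 8*(-36 - 103) = 8*(-139) = -1112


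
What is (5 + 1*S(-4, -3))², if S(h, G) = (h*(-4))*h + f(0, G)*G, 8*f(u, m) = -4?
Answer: 13225/4 ≈ 3306.3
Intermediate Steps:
f(u, m) = -½ (f(u, m) = (⅛)*(-4) = -½)
S(h, G) = -4*h² - G/2 (S(h, G) = (h*(-4))*h - G/2 = (-4*h)*h - G/2 = -4*h² - G/2)
(5 + 1*S(-4, -3))² = (5 + 1*(-4*(-4)² - ½*(-3)))² = (5 + 1*(-4*16 + 3/2))² = (5 + 1*(-64 + 3/2))² = (5 + 1*(-125/2))² = (5 - 125/2)² = (-115/2)² = 13225/4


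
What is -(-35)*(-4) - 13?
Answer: -153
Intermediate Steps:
-(-35)*(-4) - 13 = -7*20 - 13 = -140 - 13 = -153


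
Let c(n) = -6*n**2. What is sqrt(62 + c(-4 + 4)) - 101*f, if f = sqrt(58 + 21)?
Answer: sqrt(62) - 101*sqrt(79) ≈ -889.83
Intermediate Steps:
f = sqrt(79) ≈ 8.8882
sqrt(62 + c(-4 + 4)) - 101*f = sqrt(62 - 6*(-4 + 4)**2) - 101*sqrt(79) = sqrt(62 - 6*0**2) - 101*sqrt(79) = sqrt(62 - 6*0) - 101*sqrt(79) = sqrt(62 + 0) - 101*sqrt(79) = sqrt(62) - 101*sqrt(79)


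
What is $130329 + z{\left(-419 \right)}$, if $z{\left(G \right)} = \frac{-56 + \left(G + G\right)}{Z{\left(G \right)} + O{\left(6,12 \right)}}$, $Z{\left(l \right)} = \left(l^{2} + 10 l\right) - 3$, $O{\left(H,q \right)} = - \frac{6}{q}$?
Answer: $\frac{14889436009}{114245} \approx 1.3033 \cdot 10^{5}$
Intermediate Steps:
$Z{\left(l \right)} = -3 + l^{2} + 10 l$
$z{\left(G \right)} = \frac{-56 + 2 G}{- \frac{7}{2} + G^{2} + 10 G}$ ($z{\left(G \right)} = \frac{-56 + \left(G + G\right)}{\left(-3 + G^{2} + 10 G\right) - \frac{6}{12}} = \frac{-56 + 2 G}{\left(-3 + G^{2} + 10 G\right) - \frac{1}{2}} = \frac{-56 + 2 G}{- \frac{7}{2} + G^{2} + 10 G}$)
$130329 + z{\left(-419 \right)} = 130329 + \frac{4 \left(28 - -419\right)}{7 - -8380 - 2 \left(-419\right)^{2}} = 130329 + \frac{4 \left(28 + 419\right)}{7 + 8380 - 351122} = 130329 + 4 \frac{1}{7 + 8380 - 351122} \cdot 447 = 130329 + 4 \frac{1}{-342735} \cdot 447 = 130329 + 4 \left(- \frac{1}{342735}\right) 447 = 130329 - \frac{596}{114245} = \frac{14889436009}{114245}$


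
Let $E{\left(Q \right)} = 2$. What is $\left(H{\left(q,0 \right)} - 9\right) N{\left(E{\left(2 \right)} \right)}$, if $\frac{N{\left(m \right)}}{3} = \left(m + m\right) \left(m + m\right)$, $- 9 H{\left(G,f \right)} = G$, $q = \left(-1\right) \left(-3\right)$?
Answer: $-448$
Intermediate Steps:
$q = 3$
$H{\left(G,f \right)} = - \frac{G}{9}$
$N{\left(m \right)} = 12 m^{2}$ ($N{\left(m \right)} = 3 \left(m + m\right) \left(m + m\right) = 3 \cdot 2 m 2 m = 3 \cdot 4 m^{2} = 12 m^{2}$)
$\left(H{\left(q,0 \right)} - 9\right) N{\left(E{\left(2 \right)} \right)} = \left(\left(- \frac{1}{9}\right) 3 - 9\right) 12 \cdot 2^{2} = \left(- \frac{1}{3} - 9\right) 12 \cdot 4 = \left(- \frac{28}{3}\right) 48 = -448$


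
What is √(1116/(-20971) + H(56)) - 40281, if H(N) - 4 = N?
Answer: -40281 + 14*√134507994/20971 ≈ -40273.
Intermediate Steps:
H(N) = 4 + N
√(1116/(-20971) + H(56)) - 40281 = √(1116/(-20971) + (4 + 56)) - 40281 = √(1116*(-1/20971) + 60) - 40281 = √(-1116/20971 + 60) - 40281 = √(1257144/20971) - 40281 = 14*√134507994/20971 - 40281 = -40281 + 14*√134507994/20971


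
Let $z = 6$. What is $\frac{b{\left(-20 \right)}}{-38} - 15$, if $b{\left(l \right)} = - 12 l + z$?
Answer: $- \frac{408}{19} \approx -21.474$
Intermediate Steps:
$b{\left(l \right)} = 6 - 12 l$ ($b{\left(l \right)} = - 12 l + 6 = 6 - 12 l$)
$\frac{b{\left(-20 \right)}}{-38} - 15 = \frac{6 - -240}{-38} - 15 = \left(6 + 240\right) \left(- \frac{1}{38}\right) - 15 = 246 \left(- \frac{1}{38}\right) - 15 = - \frac{123}{19} - 15 = - \frac{408}{19}$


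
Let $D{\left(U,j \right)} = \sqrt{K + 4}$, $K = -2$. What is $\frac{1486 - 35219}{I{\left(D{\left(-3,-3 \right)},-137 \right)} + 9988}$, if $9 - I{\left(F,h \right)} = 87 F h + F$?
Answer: $\frac{337228801}{184137439} - \frac{402029894 \sqrt{2}}{184137439} \approx -1.2563$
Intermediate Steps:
$D{\left(U,j \right)} = \sqrt{2}$ ($D{\left(U,j \right)} = \sqrt{-2 + 4} = \sqrt{2}$)
$I{\left(F,h \right)} = 9 - F - 87 F h$ ($I{\left(F,h \right)} = 9 - \left(87 F h + F\right) = 9 - \left(F + 87 F h\right) = 9 - F - 87 F h$)
$\frac{1486 - 35219}{I{\left(D{\left(-3,-3 \right)},-137 \right)} + 9988} = \frac{1486 - 35219}{\left(9 - \sqrt{2} - 87 \sqrt{2} \left(-137\right)\right) + 9988} = - \frac{33733}{\left(9 - \sqrt{2} + 11919 \sqrt{2}\right) + 9988} = - \frac{33733}{\left(9 + 11918 \sqrt{2}\right) + 9988} = - \frac{33733}{9997 + 11918 \sqrt{2}}$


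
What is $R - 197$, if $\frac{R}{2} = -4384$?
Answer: $-8965$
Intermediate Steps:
$R = -8768$ ($R = 2 \left(-4384\right) = -8768$)
$R - 197 = -8768 - 197 = -8965$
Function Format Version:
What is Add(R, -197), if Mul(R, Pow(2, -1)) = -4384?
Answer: -8965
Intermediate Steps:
R = -8768 (R = Mul(2, -4384) = -8768)
Add(R, -197) = Add(-8768, -197) = -8965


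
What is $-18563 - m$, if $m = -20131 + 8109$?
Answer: $-6541$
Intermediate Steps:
$m = -12022$
$-18563 - m = -18563 - -12022 = -18563 + 12022 = -6541$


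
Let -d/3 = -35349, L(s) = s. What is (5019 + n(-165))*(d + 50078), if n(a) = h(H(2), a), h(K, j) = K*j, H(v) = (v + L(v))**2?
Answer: 371421375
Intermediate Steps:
H(v) = 4*v**2 (H(v) = (v + v)**2 = (2*v)**2 = 4*v**2)
d = 106047 (d = -3*(-35349) = 106047)
n(a) = 16*a (n(a) = (4*2**2)*a = (4*4)*a = 16*a)
(5019 + n(-165))*(d + 50078) = (5019 + 16*(-165))*(106047 + 50078) = (5019 - 2640)*156125 = 2379*156125 = 371421375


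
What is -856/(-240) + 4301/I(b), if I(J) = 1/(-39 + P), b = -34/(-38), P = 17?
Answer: -2838553/30 ≈ -94618.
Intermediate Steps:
b = 17/19 (b = -34*(-1/38) = 17/19 ≈ 0.89474)
I(J) = -1/22 (I(J) = 1/(-39 + 17) = 1/(-22) = -1/22)
-856/(-240) + 4301/I(b) = -856/(-240) + 4301/(-1/22) = -856*(-1/240) + 4301*(-22) = 107/30 - 94622 = -2838553/30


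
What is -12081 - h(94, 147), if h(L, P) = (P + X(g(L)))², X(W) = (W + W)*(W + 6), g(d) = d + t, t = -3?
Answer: -316887682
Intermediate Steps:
g(d) = -3 + d (g(d) = d - 3 = -3 + d)
X(W) = 2*W*(6 + W) (X(W) = (2*W)*(6 + W) = 2*W*(6 + W))
h(L, P) = (P + 2*(-3 + L)*(3 + L))² (h(L, P) = (P + 2*(-3 + L)*(6 + (-3 + L)))² = (P + 2*(-3 + L)*(3 + L))²)
-12081 - h(94, 147) = -12081 - (-18 + 147 + 2*94²)² = -12081 - (-18 + 147 + 2*8836)² = -12081 - (-18 + 147 + 17672)² = -12081 - 1*17801² = -12081 - 1*316875601 = -12081 - 316875601 = -316887682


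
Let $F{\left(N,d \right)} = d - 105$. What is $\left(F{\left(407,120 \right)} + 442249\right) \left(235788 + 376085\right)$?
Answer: $270609400472$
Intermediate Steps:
$F{\left(N,d \right)} = -105 + d$ ($F{\left(N,d \right)} = d - 105 = -105 + d$)
$\left(F{\left(407,120 \right)} + 442249\right) \left(235788 + 376085\right) = \left(\left(-105 + 120\right) + 442249\right) \left(235788 + 376085\right) = \left(15 + 442249\right) 611873 = 442264 \cdot 611873 = 270609400472$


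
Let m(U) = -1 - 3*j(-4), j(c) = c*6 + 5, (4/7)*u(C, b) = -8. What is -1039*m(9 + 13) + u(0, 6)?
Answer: -58198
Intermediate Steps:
u(C, b) = -14 (u(C, b) = (7/4)*(-8) = -14)
j(c) = 5 + 6*c (j(c) = 6*c + 5 = 5 + 6*c)
m(U) = 56 (m(U) = -1 - 3*(5 + 6*(-4)) = -1 - 3*(5 - 24) = -1 - 3*(-19) = -1 + 57 = 56)
-1039*m(9 + 13) + u(0, 6) = -1039*56 - 14 = -58184 - 14 = -58198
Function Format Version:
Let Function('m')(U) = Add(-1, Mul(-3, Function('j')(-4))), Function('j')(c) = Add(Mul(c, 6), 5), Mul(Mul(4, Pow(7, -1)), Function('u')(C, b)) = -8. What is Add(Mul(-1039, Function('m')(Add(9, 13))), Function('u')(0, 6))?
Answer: -58198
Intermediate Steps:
Function('u')(C, b) = -14 (Function('u')(C, b) = Mul(Rational(7, 4), -8) = -14)
Function('j')(c) = Add(5, Mul(6, c)) (Function('j')(c) = Add(Mul(6, c), 5) = Add(5, Mul(6, c)))
Function('m')(U) = 56 (Function('m')(U) = Add(-1, Mul(-3, Add(5, Mul(6, -4)))) = Add(-1, Mul(-3, Add(5, -24))) = Add(-1, Mul(-3, -19)) = Add(-1, 57) = 56)
Add(Mul(-1039, Function('m')(Add(9, 13))), Function('u')(0, 6)) = Add(Mul(-1039, 56), -14) = Add(-58184, -14) = -58198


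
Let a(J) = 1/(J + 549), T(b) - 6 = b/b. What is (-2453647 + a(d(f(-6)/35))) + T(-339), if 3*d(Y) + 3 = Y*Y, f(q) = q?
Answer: -1647157974455/671312 ≈ -2.4536e+6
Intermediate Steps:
d(Y) = -1 + Y²/3 (d(Y) = -1 + (Y*Y)/3 = -1 + Y²/3)
T(b) = 7 (T(b) = 6 + b/b = 6 + 1 = 7)
a(J) = 1/(549 + J)
(-2453647 + a(d(f(-6)/35))) + T(-339) = (-2453647 + 1/(549 + (-1 + (-6/35)²/3))) + 7 = (-2453647 + 1/(549 + (-1 + (⅓)*(36/1225)))) + 7 = (-2453647 + 1/(549 + (-1 + 12/1225))) + 7 = (-2453647 + 1/(549 - 1213/1225)) + 7 = (-2453647 + 1/(671312/1225)) + 7 = (-2453647 + 1225/671312) + 7 = -1647162673639/671312 + 7 = -1647157974455/671312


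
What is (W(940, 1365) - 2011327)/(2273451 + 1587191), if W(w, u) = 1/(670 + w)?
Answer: -3238236469/6215633620 ≈ -0.52098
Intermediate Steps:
(W(940, 1365) - 2011327)/(2273451 + 1587191) = (1/(670 + 940) - 2011327)/(2273451 + 1587191) = (1/1610 - 2011327)/3860642 = (1/1610 - 2011327)*(1/3860642) = -3238236469/1610*1/3860642 = -3238236469/6215633620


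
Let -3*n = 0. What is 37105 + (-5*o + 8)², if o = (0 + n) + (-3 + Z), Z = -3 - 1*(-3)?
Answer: 37634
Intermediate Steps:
Z = 0 (Z = -3 + 3 = 0)
n = 0 (n = -⅓*0 = 0)
o = -3 (o = (0 + 0) + (-3 + 0) = 0 - 3 = -3)
37105 + (-5*o + 8)² = 37105 + (-5*(-3) + 8)² = 37105 + (15 + 8)² = 37105 + 23² = 37105 + 529 = 37634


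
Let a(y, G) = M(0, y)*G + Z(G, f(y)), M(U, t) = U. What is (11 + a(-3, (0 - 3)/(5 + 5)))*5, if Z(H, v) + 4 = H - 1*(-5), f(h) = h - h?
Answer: 117/2 ≈ 58.500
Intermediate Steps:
f(h) = 0
Z(H, v) = 1 + H (Z(H, v) = -4 + (H - 1*(-5)) = -4 + (H + 5) = -4 + (5 + H) = 1 + H)
a(y, G) = 1 + G (a(y, G) = 0*G + (1 + G) = 0 + (1 + G) = 1 + G)
(11 + a(-3, (0 - 3)/(5 + 5)))*5 = (11 + (1 + (0 - 3)/(5 + 5)))*5 = (11 + (1 - 3/10))*5 = (11 + 7/10)*5 = (117/10)*5 = 117/2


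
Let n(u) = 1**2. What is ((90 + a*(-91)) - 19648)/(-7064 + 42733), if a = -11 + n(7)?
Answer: -18648/35669 ≈ -0.52281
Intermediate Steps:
n(u) = 1
a = -10 (a = -11 + 1 = -10)
((90 + a*(-91)) - 19648)/(-7064 + 42733) = ((90 - 10*(-91)) - 19648)/(-7064 + 42733) = ((90 + 910) - 19648)/35669 = (1000 - 19648)*(1/35669) = -18648*1/35669 = -18648/35669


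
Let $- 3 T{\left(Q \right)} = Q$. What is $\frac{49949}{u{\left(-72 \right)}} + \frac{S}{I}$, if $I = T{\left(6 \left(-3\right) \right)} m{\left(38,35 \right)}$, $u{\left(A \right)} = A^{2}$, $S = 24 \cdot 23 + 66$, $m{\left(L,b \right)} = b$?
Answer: $\frac{2282167}{181440} \approx 12.578$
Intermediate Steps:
$T{\left(Q \right)} = - \frac{Q}{3}$
$S = 618$ ($S = 552 + 66 = 618$)
$I = 210$ ($I = - \frac{6 \left(-3\right)}{3} \cdot 35 = \left(- \frac{1}{3}\right) \left(-18\right) 35 = 6 \cdot 35 = 210$)
$\frac{49949}{u{\left(-72 \right)}} + \frac{S}{I} = \frac{49949}{\left(-72\right)^{2}} + \frac{618}{210} = \frac{49949}{5184} + 618 \cdot \frac{1}{210} = 49949 \cdot \frac{1}{5184} + \frac{103}{35} = \frac{49949}{5184} + \frac{103}{35} = \frac{2282167}{181440}$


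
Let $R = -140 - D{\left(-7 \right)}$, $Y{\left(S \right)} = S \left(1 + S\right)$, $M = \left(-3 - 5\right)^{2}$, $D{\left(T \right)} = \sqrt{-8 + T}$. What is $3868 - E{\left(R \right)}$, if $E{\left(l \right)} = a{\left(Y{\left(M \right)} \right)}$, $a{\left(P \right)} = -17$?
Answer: $3885$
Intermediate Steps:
$M = 64$ ($M = \left(-8\right)^{2} = 64$)
$R = -140 - i \sqrt{15}$ ($R = -140 - \sqrt{-8 - 7} = -140 - \sqrt{-15} = -140 - i \sqrt{15} \approx -140.0 - 3.873 i$)
$E{\left(l \right)} = -17$
$3868 - E{\left(R \right)} = 3868 - -17 = 3868 + 17 = 3885$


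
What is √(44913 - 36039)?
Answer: 3*√986 ≈ 94.202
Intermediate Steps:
√(44913 - 36039) = √8874 = 3*√986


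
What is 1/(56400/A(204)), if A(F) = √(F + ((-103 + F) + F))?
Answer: √509/56400 ≈ 0.00040002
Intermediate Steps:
A(F) = √(-103 + 3*F) (A(F) = √(F + (-103 + 2*F)) = √(-103 + 3*F))
1/(56400/A(204)) = 1/(56400/(√(-103 + 3*204))) = 1/(56400/(√(-103 + 612))) = 1/(56400/(√509)) = 1/(56400*(√509/509)) = 1/(56400*√509/509) = √509/56400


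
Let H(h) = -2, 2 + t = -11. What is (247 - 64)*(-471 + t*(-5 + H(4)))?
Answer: -69540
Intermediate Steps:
t = -13 (t = -2 - 11 = -13)
(247 - 64)*(-471 + t*(-5 + H(4))) = (247 - 64)*(-471 - 13*(-5 - 2)) = 183*(-471 - 13*(-7)) = 183*(-471 + 91) = 183*(-380) = -69540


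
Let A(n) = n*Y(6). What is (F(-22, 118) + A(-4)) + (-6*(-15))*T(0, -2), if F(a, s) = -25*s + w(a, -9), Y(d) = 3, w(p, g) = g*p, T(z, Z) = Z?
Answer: -2944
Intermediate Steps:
F(a, s) = -25*s - 9*a
A(n) = 3*n (A(n) = n*3 = 3*n)
(F(-22, 118) + A(-4)) + (-6*(-15))*T(0, -2) = ((-25*118 - 9*(-22)) + 3*(-4)) - 6*(-15)*(-2) = ((-2950 + 198) - 12) + 90*(-2) = (-2752 - 12) - 180 = -2764 - 180 = -2944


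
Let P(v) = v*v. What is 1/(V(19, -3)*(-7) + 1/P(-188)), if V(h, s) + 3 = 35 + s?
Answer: -35344/7174831 ≈ -0.0049261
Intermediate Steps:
V(h, s) = 32 + s (V(h, s) = -3 + (35 + s) = 32 + s)
P(v) = v²
1/(V(19, -3)*(-7) + 1/P(-188)) = 1/((32 - 3)*(-7) + 1/((-188)²)) = 1/(29*(-7) + 1/35344) = 1/(-203 + 1/35344) = 1/(-7174831/35344) = -35344/7174831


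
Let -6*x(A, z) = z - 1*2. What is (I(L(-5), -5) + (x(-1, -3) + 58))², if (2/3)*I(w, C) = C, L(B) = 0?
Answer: 23716/9 ≈ 2635.1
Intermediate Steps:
x(A, z) = ⅓ - z/6 (x(A, z) = -(z - 1*2)/6 = -(z - 2)/6 = -(-2 + z)/6 = ⅓ - z/6)
I(w, C) = 3*C/2
(I(L(-5), -5) + (x(-1, -3) + 58))² = ((3/2)*(-5) + ((⅓ - ⅙*(-3)) + 58))² = (-15/2 + ((⅓ + ½) + 58))² = (-15/2 + (⅚ + 58))² = (-15/2 + 353/6)² = (154/3)² = 23716/9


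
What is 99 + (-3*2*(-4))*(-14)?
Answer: -237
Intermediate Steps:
99 + (-3*2*(-4))*(-14) = 99 - 6*(-4)*(-14) = 99 + 24*(-14) = 99 - 336 = -237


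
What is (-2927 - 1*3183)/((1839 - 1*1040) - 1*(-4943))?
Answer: -3055/2871 ≈ -1.0641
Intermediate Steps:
(-2927 - 1*3183)/((1839 - 1*1040) - 1*(-4943)) = (-2927 - 3183)/((1839 - 1040) + 4943) = -6110/(799 + 4943) = -6110/5742 = -6110*1/5742 = -3055/2871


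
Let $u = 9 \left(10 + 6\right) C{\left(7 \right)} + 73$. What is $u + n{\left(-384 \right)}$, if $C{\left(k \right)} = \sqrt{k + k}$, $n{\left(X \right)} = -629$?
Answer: $-556 + 144 \sqrt{14} \approx -17.201$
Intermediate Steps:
$C{\left(k \right)} = \sqrt{2} \sqrt{k}$ ($C{\left(k \right)} = \sqrt{2 k} = \sqrt{2} \sqrt{k}$)
$u = 73 + 144 \sqrt{14}$ ($u = 9 \left(10 + 6\right) \sqrt{2} \sqrt{7} + 73 = 9 \cdot 16 \sqrt{14} + 73 = 144 \sqrt{14} + 73 = 73 + 144 \sqrt{14} \approx 611.8$)
$u + n{\left(-384 \right)} = \left(73 + 144 \sqrt{14}\right) - 629 = -556 + 144 \sqrt{14}$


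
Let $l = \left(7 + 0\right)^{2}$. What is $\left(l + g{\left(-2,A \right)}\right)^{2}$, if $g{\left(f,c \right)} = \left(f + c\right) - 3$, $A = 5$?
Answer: $2401$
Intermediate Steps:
$g{\left(f,c \right)} = -3 + c + f$ ($g{\left(f,c \right)} = \left(c + f\right) - 3 = -3 + c + f$)
$l = 49$ ($l = 7^{2} = 49$)
$\left(l + g{\left(-2,A \right)}\right)^{2} = \left(49 - 0\right)^{2} = \left(49 + 0\right)^{2} = 49^{2} = 2401$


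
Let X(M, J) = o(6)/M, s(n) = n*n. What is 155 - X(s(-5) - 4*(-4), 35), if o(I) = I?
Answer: 6349/41 ≈ 154.85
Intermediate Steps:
s(n) = n**2
X(M, J) = 6/M
155 - X(s(-5) - 4*(-4), 35) = 155 - 6/((-5)**2 - 4*(-4)) = 155 - 6/(25 + 16) = 155 - 6/41 = 6349/41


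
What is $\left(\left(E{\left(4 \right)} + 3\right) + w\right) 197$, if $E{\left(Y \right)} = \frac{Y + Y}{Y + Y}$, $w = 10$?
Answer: $2758$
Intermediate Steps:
$E{\left(Y \right)} = 1$ ($E{\left(Y \right)} = \frac{2 Y}{2 Y} = 2 Y \frac{1}{2 Y} = 1$)
$\left(\left(E{\left(4 \right)} + 3\right) + w\right) 197 = \left(\left(1 + 3\right) + 10\right) 197 = \left(4 + 10\right) 197 = 14 \cdot 197 = 2758$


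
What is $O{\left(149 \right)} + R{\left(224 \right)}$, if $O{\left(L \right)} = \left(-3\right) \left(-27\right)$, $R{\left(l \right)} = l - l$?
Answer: $81$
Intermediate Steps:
$R{\left(l \right)} = 0$
$O{\left(L \right)} = 81$
$O{\left(149 \right)} + R{\left(224 \right)} = 81 + 0 = 81$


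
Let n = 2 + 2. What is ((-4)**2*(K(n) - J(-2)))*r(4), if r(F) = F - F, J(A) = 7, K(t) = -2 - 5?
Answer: 0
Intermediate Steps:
n = 4
K(t) = -7
r(F) = 0
((-4)**2*(K(n) - J(-2)))*r(4) = ((-4)**2*(-7 - 1*7))*0 = (16*(-7 - 7))*0 = (16*(-14))*0 = -224*0 = 0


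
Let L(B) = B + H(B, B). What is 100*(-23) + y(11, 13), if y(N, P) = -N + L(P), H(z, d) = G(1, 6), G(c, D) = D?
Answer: -2292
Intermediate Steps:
H(z, d) = 6
L(B) = 6 + B (L(B) = B + 6 = 6 + B)
y(N, P) = 6 + P - N (y(N, P) = -N + (6 + P) = 6 + P - N)
100*(-23) + y(11, 13) = 100*(-23) + (6 + 13 - 1*11) = -2300 + (6 + 13 - 11) = -2300 + 8 = -2292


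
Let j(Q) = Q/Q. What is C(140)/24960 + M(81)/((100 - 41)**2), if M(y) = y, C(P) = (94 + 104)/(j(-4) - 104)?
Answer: 34592007/1491538880 ≈ 0.023192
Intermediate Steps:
j(Q) = 1
C(P) = -198/103 (C(P) = (94 + 104)/(1 - 104) = 198/(-103) = 198*(-1/103) = -198/103)
C(140)/24960 + M(81)/((100 - 41)**2) = -198/103/24960 + 81/((100 - 41)**2) = -198/103*1/24960 + 81/(59**2) = -33/428480 + 81/3481 = 34592007/1491538880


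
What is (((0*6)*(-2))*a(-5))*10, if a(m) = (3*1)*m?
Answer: 0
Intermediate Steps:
a(m) = 3*m
(((0*6)*(-2))*a(-5))*10 = (((0*6)*(-2))*(3*(-5)))*10 = ((0*(-2))*(-15))*10 = (0*(-15))*10 = 0*10 = 0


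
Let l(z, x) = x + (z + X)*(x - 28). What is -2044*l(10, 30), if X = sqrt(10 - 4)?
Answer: -102200 - 4088*sqrt(6) ≈ -1.1221e+5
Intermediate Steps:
X = sqrt(6) ≈ 2.4495
l(z, x) = x + (-28 + x)*(z + sqrt(6)) (l(z, x) = x + (z + sqrt(6))*(x - 28) = x + (z + sqrt(6))*(-28 + x) = x + (-28 + x)*(z + sqrt(6)))
-2044*l(10, 30) = -2044*(30 - 28*10 - 28*sqrt(6) + 30*10 + 30*sqrt(6)) = -2044*(30 - 280 - 28*sqrt(6) + 300 + 30*sqrt(6)) = -2044*(50 + 2*sqrt(6)) = -102200 - 4088*sqrt(6)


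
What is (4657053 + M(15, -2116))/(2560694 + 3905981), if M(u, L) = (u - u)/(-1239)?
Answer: 4657053/6466675 ≈ 0.72016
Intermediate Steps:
M(u, L) = 0 (M(u, L) = 0*(-1/1239) = 0)
(4657053 + M(15, -2116))/(2560694 + 3905981) = (4657053 + 0)/(2560694 + 3905981) = 4657053/6466675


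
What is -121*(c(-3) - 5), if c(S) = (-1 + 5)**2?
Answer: -1331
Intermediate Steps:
c(S) = 16 (c(S) = 4**2 = 16)
-121*(c(-3) - 5) = -121*(16 - 5) = -121*11 = -1331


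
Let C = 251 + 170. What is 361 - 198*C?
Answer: -82997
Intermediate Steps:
C = 421
361 - 198*C = 361 - 198*421 = 361 - 83358 = -82997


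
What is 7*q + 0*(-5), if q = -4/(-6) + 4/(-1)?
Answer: -70/3 ≈ -23.333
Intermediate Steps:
q = -10/3 (q = -4*(-⅙) + 4*(-1) = ⅔ - 4 = -10/3 ≈ -3.3333)
7*q + 0*(-5) = 7*(-10/3) + 0*(-5) = -70/3 + 0 = -70/3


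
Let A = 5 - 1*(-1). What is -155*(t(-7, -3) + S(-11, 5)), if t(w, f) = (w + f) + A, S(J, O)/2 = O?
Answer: -930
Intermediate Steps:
S(J, O) = 2*O
A = 6 (A = 5 + 1 = 6)
t(w, f) = 6 + f + w (t(w, f) = (w + f) + 6 = (f + w) + 6 = 6 + f + w)
-155*(t(-7, -3) + S(-11, 5)) = -155*((6 - 3 - 7) + 2*5) = -155*(-4 + 10) = -155*6 = -930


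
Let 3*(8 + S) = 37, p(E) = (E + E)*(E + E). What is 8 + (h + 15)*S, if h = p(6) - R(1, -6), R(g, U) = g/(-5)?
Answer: 10468/15 ≈ 697.87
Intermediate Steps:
p(E) = 4*E² (p(E) = (2*E)*(2*E) = 4*E²)
S = 13/3 (S = -8 + (⅓)*37 = -8 + 37/3 = 13/3 ≈ 4.3333)
R(g, U) = -g/5 (R(g, U) = g*(-⅕) = -g/5)
h = 721/5 (h = 4*6² - (-1)/5 = 4*36 - 1*(-⅕) = 144 + ⅕ = 721/5 ≈ 144.20)
8 + (h + 15)*S = 8 + (721/5 + 15)*(13/3) = 8 + (796/5)*(13/3) = 8 + 10348/15 = 10468/15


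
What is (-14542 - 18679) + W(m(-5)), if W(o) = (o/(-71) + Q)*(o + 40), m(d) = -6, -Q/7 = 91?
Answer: -3896205/71 ≈ -54876.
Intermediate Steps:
Q = -637 (Q = -7*91 = -637)
W(o) = (-637 - o/71)*(40 + o) (W(o) = (o/(-71) - 637)*(o + 40) = (o*(-1/71) - 637)*(40 + o) = (-o/71 - 637)*(40 + o) = (-637 - o/71)*(40 + o))
(-14542 - 18679) + W(m(-5)) = (-14542 - 18679) + (-25480 - 45267/71*(-6) - 1/71*(-6)²) = -33221 + (-25480 + 271602/71 - 1/71*36) = -33221 + (-25480 + 271602/71 - 36/71) = -33221 - 1537514/71 = -3896205/71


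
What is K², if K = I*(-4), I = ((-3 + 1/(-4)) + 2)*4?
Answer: 400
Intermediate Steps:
I = -5 (I = ((-3 - ¼) + 2)*4 = (-13/4 + 2)*4 = -5/4*4 = -5)
K = 20 (K = -5*(-4) = 20)
K² = 20² = 400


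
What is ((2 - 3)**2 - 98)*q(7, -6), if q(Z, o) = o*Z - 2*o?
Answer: 2910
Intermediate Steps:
q(Z, o) = -2*o + Z*o (q(Z, o) = Z*o - 2*o = -2*o + Z*o)
((2 - 3)**2 - 98)*q(7, -6) = ((2 - 3)**2 - 98)*(-6*(-2 + 7)) = ((-1)**2 - 98)*(-6*5) = (1 - 98)*(-30) = -97*(-30) = 2910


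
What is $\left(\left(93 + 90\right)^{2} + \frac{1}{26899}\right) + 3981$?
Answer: $\frac{1007905531}{26899} \approx 37470.0$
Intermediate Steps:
$\left(\left(93 + 90\right)^{2} + \frac{1}{26899}\right) + 3981 = \left(183^{2} + \frac{1}{26899}\right) + 3981 = \left(33489 + \frac{1}{26899}\right) + 3981 = \frac{900820612}{26899} + 3981 = \frac{1007905531}{26899}$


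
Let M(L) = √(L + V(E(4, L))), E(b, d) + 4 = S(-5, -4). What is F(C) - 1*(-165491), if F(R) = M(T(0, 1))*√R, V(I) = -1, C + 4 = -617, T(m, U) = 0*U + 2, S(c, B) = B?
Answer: 165491 + 3*I*√69 ≈ 1.6549e+5 + 24.92*I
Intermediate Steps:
E(b, d) = -8 (E(b, d) = -4 - 4 = -8)
T(m, U) = 2 (T(m, U) = 0 + 2 = 2)
C = -621 (C = -4 - 617 = -621)
M(L) = √(-1 + L) (M(L) = √(L - 1) = √(-1 + L))
F(R) = √R (F(R) = √(-1 + 2)*√R = √1*√R = 1*√R = √R)
F(C) - 1*(-165491) = √(-621) - 1*(-165491) = 3*I*√69 + 165491 = 165491 + 3*I*√69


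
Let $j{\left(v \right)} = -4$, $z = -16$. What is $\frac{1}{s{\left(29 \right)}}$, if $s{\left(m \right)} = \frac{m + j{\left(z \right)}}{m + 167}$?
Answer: $\frac{196}{25} \approx 7.84$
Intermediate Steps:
$s{\left(m \right)} = \frac{-4 + m}{167 + m}$ ($s{\left(m \right)} = \frac{m - 4}{m + 167} = \frac{-4 + m}{167 + m}$)
$\frac{1}{s{\left(29 \right)}} = \frac{1}{\frac{1}{167 + 29} \left(-4 + 29\right)} = \frac{1}{\frac{1}{196} \cdot 25} = \frac{1}{\frac{25}{196}} = \frac{196}{25}$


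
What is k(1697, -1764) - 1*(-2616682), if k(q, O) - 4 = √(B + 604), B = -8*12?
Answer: 2616686 + 2*√127 ≈ 2.6167e+6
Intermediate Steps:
B = -96
k(q, O) = 4 + 2*√127 (k(q, O) = 4 + √(-96 + 604) = 4 + √508 = 4 + 2*√127)
k(1697, -1764) - 1*(-2616682) = (4 + 2*√127) - 1*(-2616682) = (4 + 2*√127) + 2616682 = 2616686 + 2*√127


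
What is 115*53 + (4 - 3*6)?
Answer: 6081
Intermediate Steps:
115*53 + (4 - 3*6) = 6095 + (4 - 18) = 6095 - 14 = 6081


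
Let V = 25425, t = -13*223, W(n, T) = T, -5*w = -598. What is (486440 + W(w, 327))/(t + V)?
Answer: 486767/22526 ≈ 21.609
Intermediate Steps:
w = 598/5 (w = -1/5*(-598) = 598/5 ≈ 119.60)
t = -2899
(486440 + W(w, 327))/(t + V) = (486440 + 327)/(-2899 + 25425) = 486767/22526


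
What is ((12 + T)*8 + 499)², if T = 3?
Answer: 383161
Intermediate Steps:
((12 + T)*8 + 499)² = ((12 + 3)*8 + 499)² = (15*8 + 499)² = (120 + 499)² = 619² = 383161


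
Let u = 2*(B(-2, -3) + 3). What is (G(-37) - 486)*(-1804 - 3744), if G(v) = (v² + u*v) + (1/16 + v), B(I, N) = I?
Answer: -17133611/4 ≈ -4.2834e+6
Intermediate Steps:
u = 2 (u = 2*(-2 + 3) = 2*1 = 2)
G(v) = 1/16 + v² + 3*v (G(v) = (v² + 2*v) + (1/16 + v) = 1/16 + v² + 3*v)
(G(-37) - 486)*(-1804 - 3744) = ((1/16 + (-37)² + 3*(-37)) - 486)*(-1804 - 3744) = ((1/16 + 1369 - 111) - 486)*(-5548) = (20129/16 - 486)*(-5548) = (12353/16)*(-5548) = -17133611/4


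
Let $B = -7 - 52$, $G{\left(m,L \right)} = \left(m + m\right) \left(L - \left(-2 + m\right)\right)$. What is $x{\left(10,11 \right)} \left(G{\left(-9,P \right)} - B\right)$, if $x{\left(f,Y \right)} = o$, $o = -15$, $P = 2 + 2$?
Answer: $3165$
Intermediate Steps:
$P = 4$
$G{\left(m,L \right)} = 2 m \left(2 + L - m\right)$
$x{\left(f,Y \right)} = -15$
$B = -59$ ($B = -7 - 52 = -59$)
$x{\left(10,11 \right)} \left(G{\left(-9,P \right)} - B\right) = - 15 \left(2 \left(-9\right) \left(2 + 4 - -9\right) - -59\right) = - 15 \left(2 \left(-9\right) \left(2 + 4 + 9\right) + 59\right) = - 15 \left(2 \left(-9\right) 15 + 59\right) = - 15 \left(-270 + 59\right) = \left(-15\right) \left(-211\right) = 3165$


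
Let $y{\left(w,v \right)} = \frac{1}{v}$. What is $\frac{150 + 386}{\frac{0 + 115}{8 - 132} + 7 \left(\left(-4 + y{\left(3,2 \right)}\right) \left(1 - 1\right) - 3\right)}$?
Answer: $- \frac{66464}{2719} \approx -24.444$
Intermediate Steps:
$\frac{150 + 386}{\frac{0 + 115}{8 - 132} + 7 \left(\left(-4 + y{\left(3,2 \right)}\right) \left(1 - 1\right) - 3\right)} = \frac{150 + 386}{\frac{0 + 115}{8 - 132} + 7 \left(\left(-4 + \frac{1}{2}\right) \left(1 - 1\right) - 3\right)} = \frac{536}{\frac{115}{-124} + 7 \left(\left(-4 + \frac{1}{2}\right) 0 - 3\right)} = \frac{536}{115 \left(- \frac{1}{124}\right) + 7 \left(\left(- \frac{7}{2}\right) 0 - 3\right)} = \frac{536}{- \frac{115}{124} + 7 \left(0 - 3\right)} = \frac{536}{- \frac{115}{124} + 7 \left(-3\right)} = \frac{536}{- \frac{115}{124} - 21} = \frac{536}{- \frac{2719}{124}} = 536 \left(- \frac{124}{2719}\right) = - \frac{66464}{2719}$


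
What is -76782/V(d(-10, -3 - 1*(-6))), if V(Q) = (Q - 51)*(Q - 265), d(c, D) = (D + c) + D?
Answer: -76782/14795 ≈ -5.1897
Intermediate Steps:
d(c, D) = c + 2*D
V(Q) = (-265 + Q)*(-51 + Q) (V(Q) = (-51 + Q)*(-265 + Q) = (-265 + Q)*(-51 + Q))
-76782/V(d(-10, -3 - 1*(-6))) = -76782/(13515 + (-10 + 2*(-3 - 1*(-6)))² - 316*(-10 + 2*(-3 - 1*(-6)))) = -76782/(13515 + (-10 + 2*(-3 + 6))² - 316*(-10 + 2*(-3 + 6))) = -76782/(13515 + (-10 + 2*3)² - 316*(-10 + 2*3)) = -76782/(13515 + (-10 + 6)² - 316*(-10 + 6)) = -76782/(13515 + (-4)² - 316*(-4)) = -76782/(13515 + 16 + 1264) = -76782/14795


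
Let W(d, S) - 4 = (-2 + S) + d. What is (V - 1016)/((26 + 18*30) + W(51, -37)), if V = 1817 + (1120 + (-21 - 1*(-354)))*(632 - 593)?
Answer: 9578/97 ≈ 98.742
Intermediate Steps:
W(d, S) = 2 + S + d (W(d, S) = 4 + ((-2 + S) + d) = 4 + (-2 + S + d) = 2 + S + d)
V = 58484 (V = 1817 + (1120 + (-21 + 354))*39 = 1817 + (1120 + 333)*39 = 1817 + 1453*39 = 1817 + 56667 = 58484)
(V - 1016)/((26 + 18*30) + W(51, -37)) = (58484 - 1016)/((26 + 18*30) + (2 - 37 + 51)) = 57468/((26 + 540) + 16) = 57468/(566 + 16) = 57468/582 = 57468*(1/582) = 9578/97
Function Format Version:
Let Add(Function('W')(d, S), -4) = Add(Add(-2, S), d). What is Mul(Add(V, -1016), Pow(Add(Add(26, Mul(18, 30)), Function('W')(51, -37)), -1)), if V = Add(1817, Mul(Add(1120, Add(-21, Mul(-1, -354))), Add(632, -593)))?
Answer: Rational(9578, 97) ≈ 98.742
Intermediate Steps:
Function('W')(d, S) = Add(2, S, d) (Function('W')(d, S) = Add(4, Add(Add(-2, S), d)) = Add(4, Add(-2, S, d)) = Add(2, S, d))
V = 58484 (V = Add(1817, Mul(Add(1120, Add(-21, 354)), 39)) = Add(1817, Mul(Add(1120, 333), 39)) = Add(1817, Mul(1453, 39)) = Add(1817, 56667) = 58484)
Mul(Add(V, -1016), Pow(Add(Add(26, Mul(18, 30)), Function('W')(51, -37)), -1)) = Mul(Add(58484, -1016), Pow(Add(Add(26, Mul(18, 30)), Add(2, -37, 51)), -1)) = Mul(57468, Pow(Add(Add(26, 540), 16), -1)) = Mul(57468, Pow(Add(566, 16), -1)) = Mul(57468, Pow(582, -1)) = Mul(57468, Rational(1, 582)) = Rational(9578, 97)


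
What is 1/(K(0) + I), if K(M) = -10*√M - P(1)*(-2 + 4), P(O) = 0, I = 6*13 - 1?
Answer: 1/77 ≈ 0.012987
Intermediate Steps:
I = 77 (I = 78 - 1 = 77)
K(M) = -10*√M (K(M) = -10*√M - 0*(-2 + 4) = -10*√M - 0*2 = -10*√M - 1*0 = -10*√M + 0 = -10*√M)
1/(K(0) + I) = 1/(-10*√0 + 77) = 1/(-10*0 + 77) = 1/(0 + 77) = 1/77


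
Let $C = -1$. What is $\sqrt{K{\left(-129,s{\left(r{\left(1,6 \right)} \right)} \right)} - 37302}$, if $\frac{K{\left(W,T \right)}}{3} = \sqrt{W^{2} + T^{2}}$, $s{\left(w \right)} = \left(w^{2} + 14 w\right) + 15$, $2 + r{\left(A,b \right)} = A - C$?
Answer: $\sqrt{-37302 + 9 \sqrt{1874}} \approx 192.13 i$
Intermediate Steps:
$r{\left(A,b \right)} = -1 + A$ ($r{\left(A,b \right)} = -2 + \left(A - -1\right) = -2 + \left(A + 1\right) = -2 + \left(1 + A\right) = -1 + A$)
$s{\left(w \right)} = 15 + w^{2} + 14 w$
$K{\left(W,T \right)} = 3 \sqrt{T^{2} + W^{2}}$ ($K{\left(W,T \right)} = 3 \sqrt{W^{2} + T^{2}} = 3 \sqrt{T^{2} + W^{2}}$)
$\sqrt{K{\left(-129,s{\left(r{\left(1,6 \right)} \right)} \right)} - 37302} = \sqrt{3 \sqrt{\left(15 + \left(-1 + 1\right)^{2} + 14 \left(-1 + 1\right)\right)^{2} + \left(-129\right)^{2}} - 37302} = \sqrt{3 \sqrt{\left(15 + 0^{2} + 14 \cdot 0\right)^{2} + 16641} - 37302} = \sqrt{3 \sqrt{\left(15 + 0 + 0\right)^{2} + 16641} - 37302} = \sqrt{3 \sqrt{15^{2} + 16641} - 37302} = \sqrt{3 \sqrt{225 + 16641} - 37302} = \sqrt{3 \sqrt{16866} - 37302} = \sqrt{3 \cdot 3 \sqrt{1874} - 37302} = \sqrt{9 \sqrt{1874} - 37302} = \sqrt{-37302 + 9 \sqrt{1874}}$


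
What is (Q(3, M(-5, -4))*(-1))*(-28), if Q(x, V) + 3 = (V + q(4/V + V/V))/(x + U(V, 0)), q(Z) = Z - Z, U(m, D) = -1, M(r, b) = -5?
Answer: -154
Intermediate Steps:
q(Z) = 0
Q(x, V) = -3 + V/(-1 + x) (Q(x, V) = -3 + (V + 0)/(x - 1) = -3 + V/(-1 + x))
(Q(3, M(-5, -4))*(-1))*(-28) = (((3 - 5 - 3*3)/(-1 + 3))*(-1))*(-28) = (((3 - 5 - 9)/2)*(-1))*(-28) = (((½)*(-11))*(-1))*(-28) = -11/2*(-1)*(-28) = (11/2)*(-28) = -154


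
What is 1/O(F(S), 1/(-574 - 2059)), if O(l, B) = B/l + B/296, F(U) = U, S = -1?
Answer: 779368/295 ≈ 2641.9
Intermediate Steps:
O(l, B) = B/296 + B/l (O(l, B) = B/l + B*(1/296) = B/l + B/296 = B/296 + B/l)
1/O(F(S), 1/(-574 - 2059)) = 1/(1/(296*(-574 - 2059)) + 1/(-574 - 2059*(-1))) = 1/((1/296)/(-2633) - 1/(-2633)) = 1/((1/296)*(-1/2633) - 1/2633*(-1)) = 1/(-1/779368 + 1/2633) = 1/(295/779368) = 779368/295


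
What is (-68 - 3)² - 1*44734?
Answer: -39693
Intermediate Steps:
(-68 - 3)² - 1*44734 = (-71)² - 44734 = 5041 - 44734 = -39693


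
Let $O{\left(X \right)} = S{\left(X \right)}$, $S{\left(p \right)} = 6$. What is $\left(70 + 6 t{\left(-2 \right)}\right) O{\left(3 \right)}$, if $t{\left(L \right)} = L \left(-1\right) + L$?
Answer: $420$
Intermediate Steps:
$O{\left(X \right)} = 6$
$t{\left(L \right)} = 0$ ($t{\left(L \right)} = - L + L = 0$)
$\left(70 + 6 t{\left(-2 \right)}\right) O{\left(3 \right)} = \left(70 + 6 \cdot 0\right) 6 = \left(70 + 0\right) 6 = 70 \cdot 6 = 420$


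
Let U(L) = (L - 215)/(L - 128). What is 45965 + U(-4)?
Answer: 2022533/44 ≈ 45967.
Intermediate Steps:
U(L) = (-215 + L)/(-128 + L)
45965 + U(-4) = 45965 + (-215 - 4)/(-128 - 4) = 45965 - 219/(-132) = 45965 - 1/132*(-219) = 45965 + 73/44 = 2022533/44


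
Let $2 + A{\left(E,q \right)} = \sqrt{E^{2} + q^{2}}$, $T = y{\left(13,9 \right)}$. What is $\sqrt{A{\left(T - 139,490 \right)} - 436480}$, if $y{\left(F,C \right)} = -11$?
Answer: $\sqrt{-436482 + 10 \sqrt{2626}} \approx 660.28 i$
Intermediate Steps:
$T = -11$
$A{\left(E,q \right)} = -2 + \sqrt{E^{2} + q^{2}}$
$\sqrt{A{\left(T - 139,490 \right)} - 436480} = \sqrt{\left(-2 + \sqrt{\left(-11 - 139\right)^{2} + 490^{2}}\right) - 436480} = \sqrt{\left(-2 + \sqrt{\left(-11 - 139\right)^{2} + 240100}\right) - 436480} = \sqrt{\left(-2 + \sqrt{\left(-150\right)^{2} + 240100}\right) - 436480} = \sqrt{\left(-2 + \sqrt{22500 + 240100}\right) - 436480} = \sqrt{\left(-2 + \sqrt{262600}\right) - 436480} = \sqrt{\left(-2 + 10 \sqrt{2626}\right) - 436480} = \sqrt{-436482 + 10 \sqrt{2626}}$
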